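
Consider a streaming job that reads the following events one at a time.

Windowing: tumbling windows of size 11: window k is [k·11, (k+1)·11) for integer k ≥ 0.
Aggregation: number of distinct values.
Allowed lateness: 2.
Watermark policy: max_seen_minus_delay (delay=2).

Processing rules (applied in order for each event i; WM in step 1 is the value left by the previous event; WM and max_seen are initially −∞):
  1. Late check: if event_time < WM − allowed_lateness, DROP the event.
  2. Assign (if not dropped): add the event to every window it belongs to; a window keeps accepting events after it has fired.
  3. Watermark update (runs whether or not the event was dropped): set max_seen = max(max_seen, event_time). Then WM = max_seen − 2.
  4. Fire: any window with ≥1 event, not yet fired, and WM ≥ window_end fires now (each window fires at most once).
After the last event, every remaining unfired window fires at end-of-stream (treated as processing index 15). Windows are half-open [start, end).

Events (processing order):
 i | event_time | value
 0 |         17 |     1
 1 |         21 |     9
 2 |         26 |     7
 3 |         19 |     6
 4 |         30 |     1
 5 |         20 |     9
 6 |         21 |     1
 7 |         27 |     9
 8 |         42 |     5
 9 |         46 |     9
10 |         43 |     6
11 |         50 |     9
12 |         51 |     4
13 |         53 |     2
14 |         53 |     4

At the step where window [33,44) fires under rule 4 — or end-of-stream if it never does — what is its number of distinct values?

i=0 t=17 v=1: → [11,22); WM=15
i=1 t=21 v=9: → [11,22); WM=19
i=2 t=26 v=7: → [22,33); WM=24; [11,22) fires=2
i=3 t=19 v=6: DROP (t<24-2); WM=24
i=4 t=30 v=1: → [22,33); WM=28
i=5 t=20 v=9: DROP (t<28-2); WM=28
i=6 t=21 v=1: DROP (t<28-2); WM=28
i=7 t=27 v=9: → [22,33); WM=28
i=8 t=42 v=5: → [33,44); WM=40; [22,33) fires=3
i=9 t=46 v=9: → [44,55); WM=44; [33,44) fires=1
i=10 t=43 v=6: → [33,44); WM=44
i=11 t=50 v=9: → [44,55); WM=48
i=12 t=51 v=4: → [44,55); WM=49
i=13 t=53 v=2: → [44,55); WM=51
i=14 t=53 v=4: → [44,55); WM=51

1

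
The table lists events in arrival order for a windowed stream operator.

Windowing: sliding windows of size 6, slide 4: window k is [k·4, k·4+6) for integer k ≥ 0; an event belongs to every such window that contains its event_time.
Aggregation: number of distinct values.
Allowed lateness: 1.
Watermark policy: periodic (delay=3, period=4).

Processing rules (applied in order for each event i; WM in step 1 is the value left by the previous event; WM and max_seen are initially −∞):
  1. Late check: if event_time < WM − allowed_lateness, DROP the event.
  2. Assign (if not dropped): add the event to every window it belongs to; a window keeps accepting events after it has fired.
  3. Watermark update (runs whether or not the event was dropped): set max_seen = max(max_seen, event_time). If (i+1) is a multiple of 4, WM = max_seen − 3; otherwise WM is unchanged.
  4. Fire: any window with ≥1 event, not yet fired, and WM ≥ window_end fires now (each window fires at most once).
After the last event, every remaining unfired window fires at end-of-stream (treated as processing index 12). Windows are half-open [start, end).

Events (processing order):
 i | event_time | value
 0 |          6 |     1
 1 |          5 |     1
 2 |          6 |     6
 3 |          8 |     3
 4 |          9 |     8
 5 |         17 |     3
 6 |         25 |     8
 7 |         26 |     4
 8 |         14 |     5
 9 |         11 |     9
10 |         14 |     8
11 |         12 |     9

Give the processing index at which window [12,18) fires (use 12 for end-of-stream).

7

i=0 t=6 v=1: → [4,10); WM=−∞
i=1 t=5 v=1: → [4,10),[0,6); WM=−∞
i=2 t=6 v=6: → [4,10); WM=−∞
i=3 t=8 v=3: → [8,14),[4,10); WM=5
i=4 t=9 v=8: → [8,14),[4,10); WM=5
i=5 t=17 v=3: → [16,22),[12,18); WM=5
i=6 t=25 v=8: → [24,30),[20,26); WM=5
i=7 t=26 v=4: → [24,30); WM=23; [0,6) fires=1 [4,10) fires=4 [8,14) fires=2 [12,18) fires=1 [16,22) fires=1
i=8 t=14 v=5: DROP (t<23-1); WM=23
i=9 t=11 v=9: DROP (t<23-1); WM=23
i=10 t=14 v=8: DROP (t<23-1); WM=23
i=11 t=12 v=9: DROP (t<23-1); WM=23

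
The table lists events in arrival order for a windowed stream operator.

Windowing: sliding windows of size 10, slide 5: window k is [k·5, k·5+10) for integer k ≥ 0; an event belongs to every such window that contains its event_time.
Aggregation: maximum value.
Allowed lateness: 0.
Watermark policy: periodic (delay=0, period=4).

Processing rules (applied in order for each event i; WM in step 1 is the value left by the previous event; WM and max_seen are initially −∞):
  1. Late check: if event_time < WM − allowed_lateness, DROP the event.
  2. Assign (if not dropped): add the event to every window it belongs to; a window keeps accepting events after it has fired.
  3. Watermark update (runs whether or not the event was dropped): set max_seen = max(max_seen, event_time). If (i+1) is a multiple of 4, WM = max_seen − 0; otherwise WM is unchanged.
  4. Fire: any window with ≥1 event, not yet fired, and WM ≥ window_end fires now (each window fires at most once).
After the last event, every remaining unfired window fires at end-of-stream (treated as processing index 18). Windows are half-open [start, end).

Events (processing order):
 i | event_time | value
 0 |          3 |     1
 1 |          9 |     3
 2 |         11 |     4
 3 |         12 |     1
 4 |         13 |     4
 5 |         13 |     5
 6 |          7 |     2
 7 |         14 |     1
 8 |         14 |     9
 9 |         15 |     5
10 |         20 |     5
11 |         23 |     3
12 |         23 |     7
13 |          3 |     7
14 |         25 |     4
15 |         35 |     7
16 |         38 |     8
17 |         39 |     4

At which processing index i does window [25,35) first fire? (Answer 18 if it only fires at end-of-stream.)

i=0 t=3 v=1: → [0,10); WM=−∞
i=1 t=9 v=3: → [5,15),[0,10); WM=−∞
i=2 t=11 v=4: → [10,20),[5,15); WM=−∞
i=3 t=12 v=1: → [10,20),[5,15); WM=12; [0,10) fires=3
i=4 t=13 v=4: → [10,20),[5,15); WM=12
i=5 t=13 v=5: → [10,20),[5,15); WM=12
i=6 t=7 v=2: DROP (t<12-0); WM=12
i=7 t=14 v=1: → [10,20),[5,15); WM=14
i=8 t=14 v=9: → [10,20),[5,15); WM=14
i=9 t=15 v=5: → [15,25),[10,20); WM=14
i=10 t=20 v=5: → [20,30),[15,25); WM=14
i=11 t=23 v=3: → [20,30),[15,25); WM=23; [5,15) fires=9 [10,20) fires=9
i=12 t=23 v=7: → [20,30),[15,25); WM=23
i=13 t=3 v=7: DROP (t<23-0); WM=23
i=14 t=25 v=4: → [25,35),[20,30); WM=23
i=15 t=35 v=7: → [35,45),[30,40); WM=35; [15,25) fires=7 [20,30) fires=7 [25,35) fires=4
i=16 t=38 v=8: → [35,45),[30,40); WM=35
i=17 t=39 v=4: → [35,45),[30,40); WM=35

15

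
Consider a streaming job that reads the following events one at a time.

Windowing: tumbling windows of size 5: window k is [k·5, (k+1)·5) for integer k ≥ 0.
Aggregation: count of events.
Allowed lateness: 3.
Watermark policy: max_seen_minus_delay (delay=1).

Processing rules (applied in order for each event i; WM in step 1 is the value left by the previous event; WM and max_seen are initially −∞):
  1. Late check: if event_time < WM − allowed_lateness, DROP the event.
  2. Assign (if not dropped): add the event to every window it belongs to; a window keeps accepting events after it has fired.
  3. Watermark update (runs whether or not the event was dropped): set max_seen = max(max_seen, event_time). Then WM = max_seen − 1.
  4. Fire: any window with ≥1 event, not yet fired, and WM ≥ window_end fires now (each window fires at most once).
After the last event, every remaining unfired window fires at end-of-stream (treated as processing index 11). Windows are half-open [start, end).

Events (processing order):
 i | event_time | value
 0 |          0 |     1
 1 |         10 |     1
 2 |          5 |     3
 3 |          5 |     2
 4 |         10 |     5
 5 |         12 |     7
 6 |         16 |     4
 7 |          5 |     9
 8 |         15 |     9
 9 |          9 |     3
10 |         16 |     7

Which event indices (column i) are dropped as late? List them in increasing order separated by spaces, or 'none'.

i=0 t=0 v=1: → [0,5); WM=-1
i=1 t=10 v=1: → [10,15); WM=9; [0,5) fires=1
i=2 t=5 v=3: DROP (t<9-3); WM=9
i=3 t=5 v=2: DROP (t<9-3); WM=9
i=4 t=10 v=5: → [10,15); WM=9
i=5 t=12 v=7: → [10,15); WM=11
i=6 t=16 v=4: → [15,20); WM=15; [10,15) fires=3
i=7 t=5 v=9: DROP (t<15-3); WM=15
i=8 t=15 v=9: → [15,20); WM=15
i=9 t=9 v=3: DROP (t<15-3); WM=15
i=10 t=16 v=7: → [15,20); WM=15

2 3 7 9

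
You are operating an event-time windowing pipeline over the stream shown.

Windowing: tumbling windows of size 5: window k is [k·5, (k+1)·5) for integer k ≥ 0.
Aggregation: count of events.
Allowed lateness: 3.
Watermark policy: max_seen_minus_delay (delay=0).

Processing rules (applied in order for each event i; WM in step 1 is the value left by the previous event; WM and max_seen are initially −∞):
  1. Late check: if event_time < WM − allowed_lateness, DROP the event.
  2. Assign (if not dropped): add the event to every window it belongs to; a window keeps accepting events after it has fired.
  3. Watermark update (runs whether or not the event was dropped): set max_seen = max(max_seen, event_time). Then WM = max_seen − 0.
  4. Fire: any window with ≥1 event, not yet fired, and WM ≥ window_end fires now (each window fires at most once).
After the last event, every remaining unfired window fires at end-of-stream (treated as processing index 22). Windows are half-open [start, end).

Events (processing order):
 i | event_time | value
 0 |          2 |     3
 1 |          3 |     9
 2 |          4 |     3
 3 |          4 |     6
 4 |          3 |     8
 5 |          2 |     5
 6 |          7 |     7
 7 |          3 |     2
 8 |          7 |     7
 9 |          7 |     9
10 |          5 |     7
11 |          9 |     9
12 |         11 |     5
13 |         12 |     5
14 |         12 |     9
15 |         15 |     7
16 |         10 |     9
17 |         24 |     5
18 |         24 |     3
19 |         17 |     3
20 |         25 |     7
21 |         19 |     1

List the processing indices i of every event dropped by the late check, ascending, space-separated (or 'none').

i=0 t=2 v=3: → [0,5); WM=2
i=1 t=3 v=9: → [0,5); WM=3
i=2 t=4 v=3: → [0,5); WM=4
i=3 t=4 v=6: → [0,5); WM=4
i=4 t=3 v=8: → [0,5); WM=4
i=5 t=2 v=5: → [0,5); WM=4
i=6 t=7 v=7: → [5,10); WM=7; [0,5) fires=6
i=7 t=3 v=2: DROP (t<7-3); WM=7
i=8 t=7 v=7: → [5,10); WM=7
i=9 t=7 v=9: → [5,10); WM=7
i=10 t=5 v=7: → [5,10); WM=7
i=11 t=9 v=9: → [5,10); WM=9
i=12 t=11 v=5: → [10,15); WM=11; [5,10) fires=5
i=13 t=12 v=5: → [10,15); WM=12
i=14 t=12 v=9: → [10,15); WM=12
i=15 t=15 v=7: → [15,20); WM=15; [10,15) fires=3
i=16 t=10 v=9: DROP (t<15-3); WM=15
i=17 t=24 v=5: → [20,25); WM=24; [15,20) fires=1
i=18 t=24 v=3: → [20,25); WM=24
i=19 t=17 v=3: DROP (t<24-3); WM=24
i=20 t=25 v=7: → [25,30); WM=25; [20,25) fires=2
i=21 t=19 v=1: DROP (t<25-3); WM=25

7 16 19 21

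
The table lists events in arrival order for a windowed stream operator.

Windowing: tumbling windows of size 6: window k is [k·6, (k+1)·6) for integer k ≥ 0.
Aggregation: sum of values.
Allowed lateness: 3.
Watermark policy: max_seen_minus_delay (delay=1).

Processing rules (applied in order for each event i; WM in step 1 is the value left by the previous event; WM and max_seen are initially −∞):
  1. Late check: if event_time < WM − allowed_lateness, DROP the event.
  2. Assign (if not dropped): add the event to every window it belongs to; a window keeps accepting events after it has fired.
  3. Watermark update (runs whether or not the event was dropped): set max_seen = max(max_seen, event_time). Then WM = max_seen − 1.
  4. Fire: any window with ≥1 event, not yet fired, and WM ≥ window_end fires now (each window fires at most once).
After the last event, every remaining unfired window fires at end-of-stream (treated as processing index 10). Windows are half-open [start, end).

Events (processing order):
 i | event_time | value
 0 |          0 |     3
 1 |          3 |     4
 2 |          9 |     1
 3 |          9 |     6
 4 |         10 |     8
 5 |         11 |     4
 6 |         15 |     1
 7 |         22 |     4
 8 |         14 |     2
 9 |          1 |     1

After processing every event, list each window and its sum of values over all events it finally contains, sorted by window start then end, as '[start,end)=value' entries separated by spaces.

[0,6)=7 [6,12)=19 [12,18)=1 [18,24)=4

i=0 t=0 v=3: → [0,6); WM=-1
i=1 t=3 v=4: → [0,6); WM=2
i=2 t=9 v=1: → [6,12); WM=8; [0,6) fires=7
i=3 t=9 v=6: → [6,12); WM=8
i=4 t=10 v=8: → [6,12); WM=9
i=5 t=11 v=4: → [6,12); WM=10
i=6 t=15 v=1: → [12,18); WM=14; [6,12) fires=19
i=7 t=22 v=4: → [18,24); WM=21; [12,18) fires=1
i=8 t=14 v=2: DROP (t<21-3); WM=21
i=9 t=1 v=1: DROP (t<21-3); WM=21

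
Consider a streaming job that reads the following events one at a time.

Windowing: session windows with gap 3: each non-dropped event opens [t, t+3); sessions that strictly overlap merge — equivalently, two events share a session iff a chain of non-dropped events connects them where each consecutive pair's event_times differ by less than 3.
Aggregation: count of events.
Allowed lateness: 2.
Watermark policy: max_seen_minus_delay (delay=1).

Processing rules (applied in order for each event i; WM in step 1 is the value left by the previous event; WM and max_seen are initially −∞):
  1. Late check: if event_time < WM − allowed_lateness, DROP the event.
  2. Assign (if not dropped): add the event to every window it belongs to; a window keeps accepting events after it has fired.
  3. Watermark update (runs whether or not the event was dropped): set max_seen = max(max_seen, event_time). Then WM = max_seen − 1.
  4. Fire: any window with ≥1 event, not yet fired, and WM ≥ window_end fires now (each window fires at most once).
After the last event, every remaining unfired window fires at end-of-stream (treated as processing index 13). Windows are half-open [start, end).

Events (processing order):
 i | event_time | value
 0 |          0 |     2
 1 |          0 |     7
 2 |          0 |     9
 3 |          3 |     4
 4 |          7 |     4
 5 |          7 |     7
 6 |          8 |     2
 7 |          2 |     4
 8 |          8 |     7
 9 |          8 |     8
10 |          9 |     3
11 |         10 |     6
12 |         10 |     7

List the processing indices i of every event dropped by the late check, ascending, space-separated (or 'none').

7

i=0 t=0 v=2: → [0,3); WM=-1
i=1 t=0 v=7: → [0,3); WM=-1
i=2 t=0 v=9: → [0,3); WM=-1
i=3 t=3 v=4: → [3,6); WM=2
i=4 t=7 v=4: → [7,10); WM=6
i=5 t=7 v=7: → [7,10); WM=6
i=6 t=8 v=2: → [7,11); WM=7
i=7 t=2 v=4: DROP (t<7-2); WM=7
i=8 t=8 v=7: → [7,11); WM=7
i=9 t=8 v=8: → [7,11); WM=7
i=10 t=9 v=3: → [7,12); WM=8
i=11 t=10 v=6: → [7,13); WM=9
i=12 t=10 v=7: → [7,13); WM=9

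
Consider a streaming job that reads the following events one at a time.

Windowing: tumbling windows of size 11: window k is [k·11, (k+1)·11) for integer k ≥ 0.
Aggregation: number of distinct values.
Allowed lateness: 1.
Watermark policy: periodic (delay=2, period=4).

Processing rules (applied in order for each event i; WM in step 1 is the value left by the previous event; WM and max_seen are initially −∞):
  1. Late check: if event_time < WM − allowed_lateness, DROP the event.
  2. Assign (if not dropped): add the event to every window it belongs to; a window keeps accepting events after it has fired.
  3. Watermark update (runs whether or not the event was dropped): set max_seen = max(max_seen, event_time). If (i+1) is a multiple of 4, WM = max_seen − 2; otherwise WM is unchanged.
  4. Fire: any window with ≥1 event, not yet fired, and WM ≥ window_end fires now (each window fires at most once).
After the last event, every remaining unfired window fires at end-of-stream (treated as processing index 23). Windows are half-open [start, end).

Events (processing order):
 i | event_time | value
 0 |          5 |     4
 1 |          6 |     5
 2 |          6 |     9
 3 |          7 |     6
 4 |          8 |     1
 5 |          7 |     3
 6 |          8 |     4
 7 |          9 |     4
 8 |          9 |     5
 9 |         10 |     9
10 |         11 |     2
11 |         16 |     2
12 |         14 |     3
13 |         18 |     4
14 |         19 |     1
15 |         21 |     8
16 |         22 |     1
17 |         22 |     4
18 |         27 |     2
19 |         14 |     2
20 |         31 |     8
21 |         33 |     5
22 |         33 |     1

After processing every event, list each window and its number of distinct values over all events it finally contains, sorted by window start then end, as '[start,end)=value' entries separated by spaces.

i=0 t=5 v=4: → [0,11); WM=−∞
i=1 t=6 v=5: → [0,11); WM=−∞
i=2 t=6 v=9: → [0,11); WM=−∞
i=3 t=7 v=6: → [0,11); WM=5
i=4 t=8 v=1: → [0,11); WM=5
i=5 t=7 v=3: → [0,11); WM=5
i=6 t=8 v=4: → [0,11); WM=5
i=7 t=9 v=4: → [0,11); WM=7
i=8 t=9 v=5: → [0,11); WM=7
i=9 t=10 v=9: → [0,11); WM=7
i=10 t=11 v=2: → [11,22); WM=7
i=11 t=16 v=2: → [11,22); WM=14; [0,11) fires=6
i=12 t=14 v=3: → [11,22); WM=14
i=13 t=18 v=4: → [11,22); WM=14
i=14 t=19 v=1: → [11,22); WM=14
i=15 t=21 v=8: → [11,22); WM=19
i=16 t=22 v=1: → [22,33); WM=19
i=17 t=22 v=4: → [22,33); WM=19
i=18 t=27 v=2: → [22,33); WM=19
i=19 t=14 v=2: DROP (t<19-1); WM=25; [11,22) fires=5
i=20 t=31 v=8: → [22,33); WM=25
i=21 t=33 v=5: → [33,44); WM=25
i=22 t=33 v=1: → [33,44); WM=25

[0,11)=6 [11,22)=5 [22,33)=4 [33,44)=2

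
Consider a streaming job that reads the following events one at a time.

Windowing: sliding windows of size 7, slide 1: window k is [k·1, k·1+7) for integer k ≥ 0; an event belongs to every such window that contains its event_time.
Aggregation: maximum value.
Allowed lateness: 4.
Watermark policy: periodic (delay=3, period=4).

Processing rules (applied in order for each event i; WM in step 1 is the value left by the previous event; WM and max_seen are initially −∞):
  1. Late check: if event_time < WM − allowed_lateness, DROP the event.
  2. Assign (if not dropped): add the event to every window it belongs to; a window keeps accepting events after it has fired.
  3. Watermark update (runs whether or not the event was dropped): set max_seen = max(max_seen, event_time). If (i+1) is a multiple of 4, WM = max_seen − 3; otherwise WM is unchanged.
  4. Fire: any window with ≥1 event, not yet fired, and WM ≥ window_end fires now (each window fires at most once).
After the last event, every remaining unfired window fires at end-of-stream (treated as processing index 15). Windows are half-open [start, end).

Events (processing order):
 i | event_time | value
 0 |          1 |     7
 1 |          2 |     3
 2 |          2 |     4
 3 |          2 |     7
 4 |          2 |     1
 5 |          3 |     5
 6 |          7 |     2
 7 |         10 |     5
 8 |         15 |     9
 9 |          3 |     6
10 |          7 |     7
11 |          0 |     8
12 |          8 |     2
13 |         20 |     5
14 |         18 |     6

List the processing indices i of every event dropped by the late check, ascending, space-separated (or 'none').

11

i=0 t=1 v=7: → [1,8),[0,7); WM=−∞
i=1 t=2 v=3: → [2,9),[1,8),[0,7); WM=−∞
i=2 t=2 v=4: → [2,9),[1,8),[0,7); WM=−∞
i=3 t=2 v=7: → [2,9),[1,8),[0,7); WM=-1
i=4 t=2 v=1: → [2,9),[1,8),[0,7); WM=-1
i=5 t=3 v=5: → [3,10),[2,9),[1,8),[0,7); WM=-1
i=6 t=7 v=2: → [7,14),[6,13),[5,12),[4,11),[3,10),[2,9),[1,8); WM=-1
i=7 t=10 v=5: → [10,17),[9,16),[8,15),[7,14),[6,13),[5,12),[4,11); WM=7; [0,7) fires=7
i=8 t=15 v=9: → [15,22),[14,21),[13,20),[12,19),[11,18),[10,17),[9,16); WM=7
i=9 t=3 v=6: → [3,10),[2,9),[1,8),[0,7); WM=7
i=10 t=7 v=7: → [7,14),[6,13),[5,12),[4,11),[3,10),[2,9),[1,8); WM=7
i=11 t=0 v=8: DROP (t<7-4); WM=12; [1,8) fires=7 [2,9) fires=7 [3,10) fires=7 [4,11) fires=7 [5,12) fires=7
i=12 t=8 v=2: → [8,15),[7,14),[6,13),[5,12),[4,11),[3,10),[2,9); WM=12
i=13 t=20 v=5: → [20,27),[19,26),[18,25),[17,24),[16,23),[15,22),[14,21); WM=12
i=14 t=18 v=6: → [18,25),[17,24),[16,23),[15,22),[14,21),[13,20),[12,19); WM=12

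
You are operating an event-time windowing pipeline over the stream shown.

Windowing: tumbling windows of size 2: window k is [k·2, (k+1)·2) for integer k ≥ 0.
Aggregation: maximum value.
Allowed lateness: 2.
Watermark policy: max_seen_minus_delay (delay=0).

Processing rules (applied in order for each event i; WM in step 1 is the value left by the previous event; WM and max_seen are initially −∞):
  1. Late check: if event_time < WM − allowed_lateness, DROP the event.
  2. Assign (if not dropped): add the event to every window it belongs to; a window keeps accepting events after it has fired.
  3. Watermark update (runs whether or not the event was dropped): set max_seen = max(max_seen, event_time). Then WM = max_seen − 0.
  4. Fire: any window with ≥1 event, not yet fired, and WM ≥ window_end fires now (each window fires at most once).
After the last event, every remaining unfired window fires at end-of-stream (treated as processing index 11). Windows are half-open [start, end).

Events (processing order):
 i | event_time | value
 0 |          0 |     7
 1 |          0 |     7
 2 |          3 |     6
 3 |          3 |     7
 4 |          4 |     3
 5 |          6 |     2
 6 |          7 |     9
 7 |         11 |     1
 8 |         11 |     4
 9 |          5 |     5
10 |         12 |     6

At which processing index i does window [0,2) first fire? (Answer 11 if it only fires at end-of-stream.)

i=0 t=0 v=7: → [0,2); WM=0
i=1 t=0 v=7: → [0,2); WM=0
i=2 t=3 v=6: → [2,4); WM=3; [0,2) fires=7
i=3 t=3 v=7: → [2,4); WM=3
i=4 t=4 v=3: → [4,6); WM=4; [2,4) fires=7
i=5 t=6 v=2: → [6,8); WM=6; [4,6) fires=3
i=6 t=7 v=9: → [6,8); WM=7
i=7 t=11 v=1: → [10,12); WM=11; [6,8) fires=9
i=8 t=11 v=4: → [10,12); WM=11
i=9 t=5 v=5: DROP (t<11-2); WM=11
i=10 t=12 v=6: → [12,14); WM=12; [10,12) fires=4

2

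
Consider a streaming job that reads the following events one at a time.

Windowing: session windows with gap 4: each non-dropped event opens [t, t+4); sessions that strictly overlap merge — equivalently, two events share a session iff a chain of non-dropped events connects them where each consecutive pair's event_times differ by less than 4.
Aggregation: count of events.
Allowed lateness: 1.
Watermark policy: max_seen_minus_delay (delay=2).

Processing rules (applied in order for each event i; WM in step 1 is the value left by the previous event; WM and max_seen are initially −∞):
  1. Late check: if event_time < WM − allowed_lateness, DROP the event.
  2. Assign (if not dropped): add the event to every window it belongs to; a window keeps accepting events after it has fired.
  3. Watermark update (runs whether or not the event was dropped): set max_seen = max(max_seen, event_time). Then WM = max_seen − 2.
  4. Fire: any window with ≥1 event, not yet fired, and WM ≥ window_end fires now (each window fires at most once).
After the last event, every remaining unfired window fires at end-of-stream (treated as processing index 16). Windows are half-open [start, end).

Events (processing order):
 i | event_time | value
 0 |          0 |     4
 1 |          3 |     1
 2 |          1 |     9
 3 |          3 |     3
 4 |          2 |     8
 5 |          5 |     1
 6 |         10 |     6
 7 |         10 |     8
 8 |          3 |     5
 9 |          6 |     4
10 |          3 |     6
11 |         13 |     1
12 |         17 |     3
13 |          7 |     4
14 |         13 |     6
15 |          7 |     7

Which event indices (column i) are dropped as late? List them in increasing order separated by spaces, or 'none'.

i=0 t=0 v=4: → [0,4); WM=-2
i=1 t=3 v=1: → [0,7); WM=1
i=2 t=1 v=9: → [0,7); WM=1
i=3 t=3 v=3: → [0,7); WM=1
i=4 t=2 v=8: → [0,7); WM=1
i=5 t=5 v=1: → [0,9); WM=3
i=6 t=10 v=6: → [10,14); WM=8
i=7 t=10 v=8: → [10,14); WM=8
i=8 t=3 v=5: DROP (t<8-1); WM=8
i=9 t=6 v=4: DROP (t<8-1); WM=8
i=10 t=3 v=6: DROP (t<8-1); WM=8
i=11 t=13 v=1: → [10,17); WM=11
i=12 t=17 v=3: → [17,21); WM=15
i=13 t=7 v=4: DROP (t<15-1); WM=15
i=14 t=13 v=6: DROP (t<15-1); WM=15
i=15 t=7 v=7: DROP (t<15-1); WM=15

8 9 10 13 14 15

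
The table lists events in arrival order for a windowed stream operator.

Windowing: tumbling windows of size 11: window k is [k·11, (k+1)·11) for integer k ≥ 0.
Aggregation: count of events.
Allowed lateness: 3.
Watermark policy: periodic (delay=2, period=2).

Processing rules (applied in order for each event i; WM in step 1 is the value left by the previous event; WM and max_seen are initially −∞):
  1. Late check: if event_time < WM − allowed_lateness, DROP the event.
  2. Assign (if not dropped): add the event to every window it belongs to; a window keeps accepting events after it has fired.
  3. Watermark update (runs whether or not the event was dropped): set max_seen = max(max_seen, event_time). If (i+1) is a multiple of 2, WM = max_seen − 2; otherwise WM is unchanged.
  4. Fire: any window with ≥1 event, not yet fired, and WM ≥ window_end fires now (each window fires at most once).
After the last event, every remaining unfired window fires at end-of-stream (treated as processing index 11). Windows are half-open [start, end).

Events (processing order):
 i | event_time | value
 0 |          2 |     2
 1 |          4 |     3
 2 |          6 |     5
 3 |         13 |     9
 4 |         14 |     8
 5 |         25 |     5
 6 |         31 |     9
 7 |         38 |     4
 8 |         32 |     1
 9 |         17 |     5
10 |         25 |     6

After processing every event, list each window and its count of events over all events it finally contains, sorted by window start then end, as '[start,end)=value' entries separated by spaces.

i=0 t=2 v=2: → [0,11); WM=−∞
i=1 t=4 v=3: → [0,11); WM=2
i=2 t=6 v=5: → [0,11); WM=2
i=3 t=13 v=9: → [11,22); WM=11; [0,11) fires=3
i=4 t=14 v=8: → [11,22); WM=11
i=5 t=25 v=5: → [22,33); WM=23; [11,22) fires=2
i=6 t=31 v=9: → [22,33); WM=23
i=7 t=38 v=4: → [33,44); WM=36; [22,33) fires=2
i=8 t=32 v=1: DROP (t<36-3); WM=36
i=9 t=17 v=5: DROP (t<36-3); WM=36
i=10 t=25 v=6: DROP (t<36-3); WM=36

[0,11)=3 [11,22)=2 [22,33)=2 [33,44)=1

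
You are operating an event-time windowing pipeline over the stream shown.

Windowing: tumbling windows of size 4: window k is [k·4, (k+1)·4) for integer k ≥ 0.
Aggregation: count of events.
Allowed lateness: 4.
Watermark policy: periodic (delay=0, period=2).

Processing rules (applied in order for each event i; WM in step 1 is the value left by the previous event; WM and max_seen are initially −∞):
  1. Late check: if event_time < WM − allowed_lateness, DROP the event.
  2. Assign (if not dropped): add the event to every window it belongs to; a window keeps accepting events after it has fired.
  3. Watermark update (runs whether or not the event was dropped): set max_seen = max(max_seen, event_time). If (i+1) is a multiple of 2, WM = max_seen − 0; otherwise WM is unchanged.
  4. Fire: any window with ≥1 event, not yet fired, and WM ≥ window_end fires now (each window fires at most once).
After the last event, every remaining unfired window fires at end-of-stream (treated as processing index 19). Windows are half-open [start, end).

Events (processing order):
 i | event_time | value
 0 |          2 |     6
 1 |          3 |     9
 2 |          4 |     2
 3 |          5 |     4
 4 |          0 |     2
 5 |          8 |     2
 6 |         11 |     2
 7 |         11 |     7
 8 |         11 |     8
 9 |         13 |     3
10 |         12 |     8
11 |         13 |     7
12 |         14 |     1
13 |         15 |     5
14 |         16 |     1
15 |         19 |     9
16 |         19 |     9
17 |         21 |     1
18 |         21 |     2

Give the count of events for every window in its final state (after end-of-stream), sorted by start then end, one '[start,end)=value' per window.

i=0 t=2 v=6: → [0,4); WM=−∞
i=1 t=3 v=9: → [0,4); WM=3
i=2 t=4 v=2: → [4,8); WM=3
i=3 t=5 v=4: → [4,8); WM=5; [0,4) fires=2
i=4 t=0 v=2: DROP (t<5-4); WM=5
i=5 t=8 v=2: → [8,12); WM=8; [4,8) fires=2
i=6 t=11 v=2: → [8,12); WM=8
i=7 t=11 v=7: → [8,12); WM=11
i=8 t=11 v=8: → [8,12); WM=11
i=9 t=13 v=3: → [12,16); WM=13; [8,12) fires=4
i=10 t=12 v=8: → [12,16); WM=13
i=11 t=13 v=7: → [12,16); WM=13
i=12 t=14 v=1: → [12,16); WM=13
i=13 t=15 v=5: → [12,16); WM=15
i=14 t=16 v=1: → [16,20); WM=15
i=15 t=19 v=9: → [16,20); WM=19; [12,16) fires=5
i=16 t=19 v=9: → [16,20); WM=19
i=17 t=21 v=1: → [20,24); WM=21; [16,20) fires=3
i=18 t=21 v=2: → [20,24); WM=21

[0,4)=2 [4,8)=2 [8,12)=4 [12,16)=5 [16,20)=3 [20,24)=2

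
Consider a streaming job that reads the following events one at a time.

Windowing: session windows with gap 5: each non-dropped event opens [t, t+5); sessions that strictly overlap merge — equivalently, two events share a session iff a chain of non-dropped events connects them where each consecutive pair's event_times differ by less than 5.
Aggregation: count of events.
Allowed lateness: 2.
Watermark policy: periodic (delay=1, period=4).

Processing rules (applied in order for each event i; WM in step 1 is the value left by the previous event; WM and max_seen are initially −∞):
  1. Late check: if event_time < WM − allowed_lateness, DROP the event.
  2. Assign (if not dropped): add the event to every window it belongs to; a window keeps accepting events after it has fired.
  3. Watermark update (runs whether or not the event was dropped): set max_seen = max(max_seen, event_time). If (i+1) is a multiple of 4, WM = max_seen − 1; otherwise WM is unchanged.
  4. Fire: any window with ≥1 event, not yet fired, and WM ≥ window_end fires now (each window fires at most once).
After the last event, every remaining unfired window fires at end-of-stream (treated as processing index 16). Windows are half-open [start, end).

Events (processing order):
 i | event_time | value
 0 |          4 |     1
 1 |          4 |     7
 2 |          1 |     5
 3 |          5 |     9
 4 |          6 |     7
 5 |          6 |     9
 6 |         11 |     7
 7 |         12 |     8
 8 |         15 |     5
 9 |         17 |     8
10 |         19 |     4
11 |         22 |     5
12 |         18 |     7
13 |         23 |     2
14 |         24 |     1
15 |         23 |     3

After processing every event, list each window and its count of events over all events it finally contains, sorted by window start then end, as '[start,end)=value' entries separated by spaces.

[1,11)=6 [11,29)=9

i=0 t=4 v=1: → [4,9); WM=−∞
i=1 t=4 v=7: → [4,9); WM=−∞
i=2 t=1 v=5: → [1,9); WM=−∞
i=3 t=5 v=9: → [1,10); WM=4
i=4 t=6 v=7: → [1,11); WM=4
i=5 t=6 v=9: → [1,11); WM=4
i=6 t=11 v=7: → [11,16); WM=4
i=7 t=12 v=8: → [11,17); WM=11
i=8 t=15 v=5: → [11,20); WM=11
i=9 t=17 v=8: → [11,22); WM=11
i=10 t=19 v=4: → [11,24); WM=11
i=11 t=22 v=5: → [11,27); WM=21
i=12 t=18 v=7: DROP (t<21-2); WM=21
i=13 t=23 v=2: → [11,28); WM=21
i=14 t=24 v=1: → [11,29); WM=21
i=15 t=23 v=3: → [11,29); WM=23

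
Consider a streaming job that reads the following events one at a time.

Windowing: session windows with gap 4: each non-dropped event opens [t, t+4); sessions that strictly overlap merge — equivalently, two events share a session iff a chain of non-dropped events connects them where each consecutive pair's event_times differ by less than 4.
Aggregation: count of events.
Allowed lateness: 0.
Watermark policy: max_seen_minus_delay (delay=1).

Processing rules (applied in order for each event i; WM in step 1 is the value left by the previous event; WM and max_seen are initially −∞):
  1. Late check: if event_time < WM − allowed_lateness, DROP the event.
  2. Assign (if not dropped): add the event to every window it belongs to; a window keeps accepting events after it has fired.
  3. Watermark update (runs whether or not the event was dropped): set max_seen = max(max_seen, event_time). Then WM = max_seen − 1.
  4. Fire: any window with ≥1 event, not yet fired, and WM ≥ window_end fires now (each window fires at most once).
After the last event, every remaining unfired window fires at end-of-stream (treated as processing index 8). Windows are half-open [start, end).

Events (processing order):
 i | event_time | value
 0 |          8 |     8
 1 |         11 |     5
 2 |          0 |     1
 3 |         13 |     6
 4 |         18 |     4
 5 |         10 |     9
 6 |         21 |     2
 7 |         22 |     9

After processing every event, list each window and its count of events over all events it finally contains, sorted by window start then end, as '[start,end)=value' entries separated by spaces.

i=0 t=8 v=8: → [8,12); WM=7
i=1 t=11 v=5: → [8,15); WM=10
i=2 t=0 v=1: DROP (t<10-0); WM=10
i=3 t=13 v=6: → [8,17); WM=12
i=4 t=18 v=4: → [18,22); WM=17
i=5 t=10 v=9: DROP (t<17-0); WM=17
i=6 t=21 v=2: → [18,25); WM=20
i=7 t=22 v=9: → [18,26); WM=21

[8,17)=3 [18,26)=3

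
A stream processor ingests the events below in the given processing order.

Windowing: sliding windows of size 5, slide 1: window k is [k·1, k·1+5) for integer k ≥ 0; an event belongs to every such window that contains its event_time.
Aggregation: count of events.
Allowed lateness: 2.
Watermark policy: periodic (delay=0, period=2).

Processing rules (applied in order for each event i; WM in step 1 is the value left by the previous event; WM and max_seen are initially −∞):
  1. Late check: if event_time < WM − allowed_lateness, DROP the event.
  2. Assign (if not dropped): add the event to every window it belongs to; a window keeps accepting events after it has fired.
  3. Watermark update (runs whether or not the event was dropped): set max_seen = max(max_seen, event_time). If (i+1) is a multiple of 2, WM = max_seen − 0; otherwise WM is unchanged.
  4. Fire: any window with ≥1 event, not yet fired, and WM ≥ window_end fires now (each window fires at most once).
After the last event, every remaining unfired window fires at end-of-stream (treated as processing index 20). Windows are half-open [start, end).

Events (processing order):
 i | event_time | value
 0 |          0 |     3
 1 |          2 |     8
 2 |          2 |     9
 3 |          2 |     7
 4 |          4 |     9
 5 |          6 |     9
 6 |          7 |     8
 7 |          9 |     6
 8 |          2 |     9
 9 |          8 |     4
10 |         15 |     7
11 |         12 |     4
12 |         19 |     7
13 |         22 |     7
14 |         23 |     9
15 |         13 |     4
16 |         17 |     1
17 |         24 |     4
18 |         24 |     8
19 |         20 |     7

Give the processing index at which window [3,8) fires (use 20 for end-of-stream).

i=0 t=0 v=3: → [0,5); WM=−∞
i=1 t=2 v=8: → [2,7),[1,6),[0,5); WM=2
i=2 t=2 v=9: → [2,7),[1,6),[0,5); WM=2
i=3 t=2 v=7: → [2,7),[1,6),[0,5); WM=2
i=4 t=4 v=9: → [4,9),[3,8),[2,7),[1,6),[0,5); WM=2
i=5 t=6 v=9: → [6,11),[5,10),[4,9),[3,8),[2,7); WM=6; [0,5) fires=5 [1,6) fires=4
i=6 t=7 v=8: → [7,12),[6,11),[5,10),[4,9),[3,8); WM=6
i=7 t=9 v=6: → [9,14),[8,13),[7,12),[6,11),[5,10); WM=9; [2,7) fires=5 [3,8) fires=3 [4,9) fires=3
i=8 t=2 v=9: DROP (t<9-2); WM=9
i=9 t=8 v=4: → [8,13),[7,12),[6,11),[5,10),[4,9); WM=9
i=10 t=15 v=7: → [15,20),[14,19),[13,18),[12,17),[11,16); WM=9
i=11 t=12 v=4: → [12,17),[11,16),[10,15),[9,14),[8,13); WM=15; [5,10) fires=4 [6,11) fires=4 [7,12) fires=3 [8,13) fires=3 [9,14) fires=2 [10,15) fires=1
i=12 t=19 v=7: → [19,24),[18,23),[17,22),[16,21),[15,20); WM=15
i=13 t=22 v=7: → [22,27),[21,26),[20,25),[19,24),[18,23); WM=22; [11,16) fires=2 [12,17) fires=2 [13,18) fires=1 [14,19) fires=1 [15,20) fires=2 [16,21) fires=1 [17,22) fires=1
i=14 t=23 v=9: → [23,28),[22,27),[21,26),[20,25),[19,24); WM=22
i=15 t=13 v=4: DROP (t<22-2); WM=23; [18,23) fires=2
i=16 t=17 v=1: DROP (t<23-2); WM=23
i=17 t=24 v=4: → [24,29),[23,28),[22,27),[21,26),[20,25); WM=24; [19,24) fires=3
i=18 t=24 v=8: → [24,29),[23,28),[22,27),[21,26),[20,25); WM=24
i=19 t=20 v=7: DROP (t<24-2); WM=24

7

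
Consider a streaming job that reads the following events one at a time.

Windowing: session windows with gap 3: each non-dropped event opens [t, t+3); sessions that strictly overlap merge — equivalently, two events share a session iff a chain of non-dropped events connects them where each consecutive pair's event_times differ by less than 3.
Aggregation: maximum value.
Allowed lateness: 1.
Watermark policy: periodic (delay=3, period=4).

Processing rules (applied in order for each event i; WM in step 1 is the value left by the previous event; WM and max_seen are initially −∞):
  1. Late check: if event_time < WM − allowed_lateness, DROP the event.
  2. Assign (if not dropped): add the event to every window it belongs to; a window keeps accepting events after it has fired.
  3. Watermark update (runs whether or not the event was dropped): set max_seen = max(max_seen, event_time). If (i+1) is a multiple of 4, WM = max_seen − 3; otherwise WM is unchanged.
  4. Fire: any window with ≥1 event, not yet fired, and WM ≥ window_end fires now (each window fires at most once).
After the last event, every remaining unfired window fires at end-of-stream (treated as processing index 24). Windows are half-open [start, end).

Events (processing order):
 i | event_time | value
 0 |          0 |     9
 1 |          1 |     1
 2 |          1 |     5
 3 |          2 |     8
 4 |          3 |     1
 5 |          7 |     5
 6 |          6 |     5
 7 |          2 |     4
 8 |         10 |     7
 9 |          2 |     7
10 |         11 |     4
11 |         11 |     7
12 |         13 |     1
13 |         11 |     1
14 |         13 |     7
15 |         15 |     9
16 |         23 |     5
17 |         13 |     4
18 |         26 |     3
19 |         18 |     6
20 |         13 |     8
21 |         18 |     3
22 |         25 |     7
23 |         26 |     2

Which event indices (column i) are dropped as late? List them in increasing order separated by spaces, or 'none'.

9 20 21

i=0 t=0 v=9: → [0,3); WM=−∞
i=1 t=1 v=1: → [0,4); WM=−∞
i=2 t=1 v=5: → [0,4); WM=−∞
i=3 t=2 v=8: → [0,5); WM=-1
i=4 t=3 v=1: → [0,6); WM=-1
i=5 t=7 v=5: → [7,10); WM=-1
i=6 t=6 v=5: → [6,10); WM=-1
i=7 t=2 v=4: → [0,6); WM=4
i=8 t=10 v=7: → [10,13); WM=4
i=9 t=2 v=7: DROP (t<4-1); WM=4
i=10 t=11 v=4: → [10,14); WM=4
i=11 t=11 v=7: → [10,14); WM=8
i=12 t=13 v=1: → [10,16); WM=8
i=13 t=11 v=1: → [10,16); WM=8
i=14 t=13 v=7: → [10,16); WM=8
i=15 t=15 v=9: → [10,18); WM=12
i=16 t=23 v=5: → [23,26); WM=12
i=17 t=13 v=4: → [10,18); WM=12
i=18 t=26 v=3: → [26,29); WM=12
i=19 t=18 v=6: → [18,21); WM=23
i=20 t=13 v=8: DROP (t<23-1); WM=23
i=21 t=18 v=3: DROP (t<23-1); WM=23
i=22 t=25 v=7: → [23,29); WM=23
i=23 t=26 v=2: → [23,29); WM=23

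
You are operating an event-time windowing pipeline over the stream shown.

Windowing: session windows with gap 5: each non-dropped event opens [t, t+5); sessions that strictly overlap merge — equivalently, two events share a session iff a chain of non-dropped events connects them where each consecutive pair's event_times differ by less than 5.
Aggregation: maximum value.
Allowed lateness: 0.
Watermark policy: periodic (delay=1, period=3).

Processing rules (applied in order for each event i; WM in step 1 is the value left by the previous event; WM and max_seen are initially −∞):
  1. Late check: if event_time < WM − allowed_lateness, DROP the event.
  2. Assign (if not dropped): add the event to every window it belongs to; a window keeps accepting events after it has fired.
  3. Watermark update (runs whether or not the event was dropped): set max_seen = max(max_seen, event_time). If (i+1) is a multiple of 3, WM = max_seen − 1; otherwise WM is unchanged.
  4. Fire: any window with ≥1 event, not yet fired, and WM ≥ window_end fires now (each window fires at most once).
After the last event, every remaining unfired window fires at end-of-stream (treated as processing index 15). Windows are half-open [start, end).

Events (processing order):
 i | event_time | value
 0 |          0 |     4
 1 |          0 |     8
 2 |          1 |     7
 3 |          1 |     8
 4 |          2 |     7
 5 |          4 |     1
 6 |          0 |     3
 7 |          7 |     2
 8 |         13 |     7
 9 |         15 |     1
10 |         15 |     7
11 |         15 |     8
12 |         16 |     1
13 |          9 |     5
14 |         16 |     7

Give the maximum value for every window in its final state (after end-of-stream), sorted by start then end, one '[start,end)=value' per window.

i=0 t=0 v=4: → [0,5); WM=−∞
i=1 t=0 v=8: → [0,5); WM=−∞
i=2 t=1 v=7: → [0,6); WM=0
i=3 t=1 v=8: → [0,6); WM=0
i=4 t=2 v=7: → [0,7); WM=0
i=5 t=4 v=1: → [0,9); WM=3
i=6 t=0 v=3: DROP (t<3-0); WM=3
i=7 t=7 v=2: → [0,12); WM=3
i=8 t=13 v=7: → [13,18); WM=12
i=9 t=15 v=1: → [13,20); WM=12
i=10 t=15 v=7: → [13,20); WM=12
i=11 t=15 v=8: → [13,20); WM=14
i=12 t=16 v=1: → [13,21); WM=14
i=13 t=9 v=5: DROP (t<14-0); WM=14
i=14 t=16 v=7: → [13,21); WM=15

[0,12)=8 [13,21)=8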